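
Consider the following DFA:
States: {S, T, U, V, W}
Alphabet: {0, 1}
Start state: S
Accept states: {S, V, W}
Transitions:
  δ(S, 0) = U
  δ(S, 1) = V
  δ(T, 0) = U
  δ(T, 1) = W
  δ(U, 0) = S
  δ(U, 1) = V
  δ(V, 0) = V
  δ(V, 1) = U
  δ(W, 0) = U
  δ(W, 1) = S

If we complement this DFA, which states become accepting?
Complement accept states = All states \ Original accept states
= {S, T, U, V, W} \ {S, V, W}
{T, U}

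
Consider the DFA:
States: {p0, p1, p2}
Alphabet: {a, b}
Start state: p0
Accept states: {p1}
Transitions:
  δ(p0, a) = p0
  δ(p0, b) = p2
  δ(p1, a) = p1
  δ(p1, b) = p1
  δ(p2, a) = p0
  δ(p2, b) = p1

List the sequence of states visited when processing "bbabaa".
read 'b': p0 → p2
  read 'b': p2 → p1
  read 'a': p1 → p1
  read 'b': p1 → p1
  read 'a': p1 → p1
  read 'a': p1 → p1
p0 -> p2 -> p1 -> p1 -> p1 -> p1 -> p1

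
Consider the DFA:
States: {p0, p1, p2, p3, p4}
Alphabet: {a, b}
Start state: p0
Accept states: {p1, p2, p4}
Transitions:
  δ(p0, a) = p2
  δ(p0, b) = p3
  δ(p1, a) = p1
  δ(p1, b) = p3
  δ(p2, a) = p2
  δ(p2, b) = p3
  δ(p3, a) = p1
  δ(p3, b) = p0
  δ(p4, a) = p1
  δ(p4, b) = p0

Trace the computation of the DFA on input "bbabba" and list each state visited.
read 'b': p0 → p3
  read 'b': p3 → p0
  read 'a': p0 → p2
  read 'b': p2 → p3
  read 'b': p3 → p0
  read 'a': p0 → p2
p0 -> p3 -> p0 -> p2 -> p3 -> p0 -> p2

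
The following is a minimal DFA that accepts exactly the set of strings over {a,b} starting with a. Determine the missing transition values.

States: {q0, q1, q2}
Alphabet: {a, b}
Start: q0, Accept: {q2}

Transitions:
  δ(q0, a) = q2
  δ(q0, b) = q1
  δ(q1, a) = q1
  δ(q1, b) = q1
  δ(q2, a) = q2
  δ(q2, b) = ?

From the language and accept set, identify what each state tracks — q0: no input read; q1: started with b (dead); q2: started with a.
Each missing δ(q, a) is the state matching the new tracked value after reading a.
δ(q2, b) = q2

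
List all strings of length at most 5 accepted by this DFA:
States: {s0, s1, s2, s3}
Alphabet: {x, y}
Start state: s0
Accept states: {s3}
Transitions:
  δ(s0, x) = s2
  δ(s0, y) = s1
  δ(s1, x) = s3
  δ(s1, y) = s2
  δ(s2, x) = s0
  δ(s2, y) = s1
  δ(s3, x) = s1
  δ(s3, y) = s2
yx, xyx, xxyx, yxxx, yyyx, xxxyx, xyxxx, xyyyx, yxyyx, yyxyx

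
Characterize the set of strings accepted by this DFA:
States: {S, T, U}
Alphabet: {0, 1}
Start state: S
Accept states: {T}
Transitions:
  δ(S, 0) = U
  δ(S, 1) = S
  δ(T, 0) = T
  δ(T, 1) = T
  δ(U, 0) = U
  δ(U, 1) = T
Testing a few strings:
  '100' → reject
  '0' → reject
  '01' → accept
  '0111' → accept
State roles: S=no 0 seen yet; T=substring 01 seen; U=seen a 0, waiting for 1
All binary strings containing the substring 01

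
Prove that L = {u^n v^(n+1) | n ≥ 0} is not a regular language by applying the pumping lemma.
Assume L is regular with pumping length p. Idea: pumping the u-block breaks the fixed offset of 1.
Choose s = u^p v^(p+1) ∈ L. By the pumping lemma, s = xyz with |xy| ≤ p, |y| > 0, so y = u^k with k ≥ 1. Then xy²z = u^(p+k) v^(p+1). For this to be in L we would need p+1 = (p+k)+1, i.e. k = 0, contradicting k ≥ 1. So xy²z ∉ L.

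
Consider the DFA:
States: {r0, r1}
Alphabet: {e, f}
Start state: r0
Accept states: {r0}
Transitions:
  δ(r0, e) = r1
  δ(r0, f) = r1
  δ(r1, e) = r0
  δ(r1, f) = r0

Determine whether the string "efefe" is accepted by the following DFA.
Processing string "efefe":
  r0 --e--> r1
  r1 --f--> r0
  r0 --e--> r1
  r1 --f--> r0
  r0 --e--> r1
Final state: r1
Accept states: {r0}
No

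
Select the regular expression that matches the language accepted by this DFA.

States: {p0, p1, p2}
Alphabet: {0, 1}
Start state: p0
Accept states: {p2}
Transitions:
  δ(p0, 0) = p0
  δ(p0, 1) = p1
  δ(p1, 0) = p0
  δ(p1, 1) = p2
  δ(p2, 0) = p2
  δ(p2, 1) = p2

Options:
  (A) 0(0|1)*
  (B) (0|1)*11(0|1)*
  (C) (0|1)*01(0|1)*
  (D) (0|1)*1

Check each option against the DFA on short strings; one disagreement eliminates an option:
  (A) 0(0|1)*: on '0' the DFA goes p0 → p0 and rejects (p0 ∉ Accept), but the regex matches it → eliminate
  (B) (0|1)*11(0|1)*: agrees with the DFA on every string of length ≤ 6
  (C) (0|1)*01(0|1)*: on '01' the DFA goes p0 → p0 → p1 and rejects (p1 ∉ Accept), but the regex matches it → eliminate
  (D) (0|1)*1: on '1' the DFA goes p0 → p1 and rejects (p1 ∉ Accept), but the regex matches it → eliminate
Only (B) is consistent with the DFA.
(B) (0|1)*11(0|1)*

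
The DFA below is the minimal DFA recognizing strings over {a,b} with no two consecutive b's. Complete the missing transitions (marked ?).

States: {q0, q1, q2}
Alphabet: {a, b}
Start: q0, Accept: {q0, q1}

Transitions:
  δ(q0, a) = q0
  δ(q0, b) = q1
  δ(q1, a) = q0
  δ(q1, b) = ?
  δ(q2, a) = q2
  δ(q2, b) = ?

From the language and accept set, identify what each state tracks — q0: last symbol not b (ok); q1: last symbol b (ok); q2: saw bb (dead).
Each missing δ(q, a) is the state matching the new tracked value after reading a.
δ(q1, b) = q2; δ(q2, b) = q2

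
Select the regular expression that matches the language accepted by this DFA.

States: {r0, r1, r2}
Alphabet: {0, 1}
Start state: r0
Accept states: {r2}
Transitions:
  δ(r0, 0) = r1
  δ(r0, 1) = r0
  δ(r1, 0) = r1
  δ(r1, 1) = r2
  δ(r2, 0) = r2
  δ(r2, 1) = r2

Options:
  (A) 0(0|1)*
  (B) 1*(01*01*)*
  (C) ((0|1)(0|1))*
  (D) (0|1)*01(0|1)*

Check each option against the DFA on short strings; one disagreement eliminates an option:
  (A) 0(0|1)*: on '0' the DFA goes r0 → r1 and rejects (r1 ∉ Accept), but the regex matches it → eliminate
  (B) 1*(01*01*)*: on ε the DFA stays in r0 and rejects (r0 ∉ Accept), but the regex matches it → eliminate
  (C) ((0|1)(0|1))*: on ε the DFA stays in r0 and rejects (r0 ∉ Accept), but the regex matches it → eliminate
  (D) (0|1)*01(0|1)*: agrees with the DFA on every string of length ≤ 6
Only (D) is consistent with the DFA.
(D) (0|1)*01(0|1)*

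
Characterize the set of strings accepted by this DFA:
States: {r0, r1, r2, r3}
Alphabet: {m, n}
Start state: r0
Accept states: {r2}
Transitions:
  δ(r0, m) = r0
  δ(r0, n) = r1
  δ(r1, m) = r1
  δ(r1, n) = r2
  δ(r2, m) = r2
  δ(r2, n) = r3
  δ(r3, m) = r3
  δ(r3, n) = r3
Testing a few strings:
  'm' → reject
  'mmmn' → reject
  'nmn' → accept
  'mn' → reject
State roles: r0=zero n's; r1=one n; r2=two n's; r3=≥ three n's (dead)
All strings over {m,n} containing exactly two n's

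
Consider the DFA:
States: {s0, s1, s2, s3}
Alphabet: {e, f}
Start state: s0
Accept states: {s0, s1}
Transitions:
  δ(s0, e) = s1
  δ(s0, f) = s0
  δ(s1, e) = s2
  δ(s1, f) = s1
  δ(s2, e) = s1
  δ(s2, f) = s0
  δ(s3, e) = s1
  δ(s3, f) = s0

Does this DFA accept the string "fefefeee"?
Processing string "fefefeee":
  s0 --f--> s0
  s0 --e--> s1
  s1 --f--> s1
  s1 --e--> s2
  s2 --f--> s0
  s0 --e--> s1
  s1 --e--> s2
  s2 --e--> s1
Final state: s1
Accept states: {s0, s1}
Yes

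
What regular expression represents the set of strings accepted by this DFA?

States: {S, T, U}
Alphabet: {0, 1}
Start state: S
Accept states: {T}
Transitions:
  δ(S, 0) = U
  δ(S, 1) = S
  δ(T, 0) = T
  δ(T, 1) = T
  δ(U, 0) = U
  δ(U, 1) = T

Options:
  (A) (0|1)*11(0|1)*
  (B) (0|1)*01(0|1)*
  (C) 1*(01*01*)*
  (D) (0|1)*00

Check each option against the DFA on short strings; one disagreement eliminates an option:
  (A) (0|1)*11(0|1)*: on '01' the DFA goes S → U → T and accepts (T ∈ Accept), but the regex does not match it → eliminate
  (B) (0|1)*01(0|1)*: agrees with the DFA on every string of length ≤ 6
  (C) 1*(01*01*)*: on ε the DFA stays in S and rejects (S ∉ Accept), but the regex matches it → eliminate
  (D) (0|1)*00: on '00' the DFA goes S → U → U and rejects (U ∉ Accept), but the regex matches it → eliminate
Only (B) is consistent with the DFA.
(B) (0|1)*01(0|1)*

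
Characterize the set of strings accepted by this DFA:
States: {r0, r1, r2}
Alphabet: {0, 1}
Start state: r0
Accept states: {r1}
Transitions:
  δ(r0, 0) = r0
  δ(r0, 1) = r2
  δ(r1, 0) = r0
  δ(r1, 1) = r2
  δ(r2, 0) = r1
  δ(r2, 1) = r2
Testing a few strings:
  '0' → reject
  '01' → reject
  '11' → reject
  '010' → accept
State roles: r0=no suffix match; r1=suffix is 10; r2=one trailing 1
All binary strings ending with 10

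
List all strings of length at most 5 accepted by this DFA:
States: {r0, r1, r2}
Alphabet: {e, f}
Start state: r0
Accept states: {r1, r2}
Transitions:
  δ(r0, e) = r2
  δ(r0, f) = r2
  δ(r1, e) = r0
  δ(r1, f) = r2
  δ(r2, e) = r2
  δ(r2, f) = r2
e, f, ee, ef, fe, ff, eee, eef, efe, eff, fee, fef, ffe, fff, eeee, eeef, eefe, eeff, efee, efef, effe, efff, feee, feef, fefe, feff, ffee, ffef, fffe, ffff, eeeee, eeeef, eeefe, eeeff, eefee, eefef, eeffe, eefff, efeee, efeef, efefe, efeff, effee, effef, efffe, effff, feeee, feeef, feefe, feeff, fefee, fefef, feffe, fefff, ffeee, ffeef, ffefe, ffeff, fffee, fffef, ffffe, fffff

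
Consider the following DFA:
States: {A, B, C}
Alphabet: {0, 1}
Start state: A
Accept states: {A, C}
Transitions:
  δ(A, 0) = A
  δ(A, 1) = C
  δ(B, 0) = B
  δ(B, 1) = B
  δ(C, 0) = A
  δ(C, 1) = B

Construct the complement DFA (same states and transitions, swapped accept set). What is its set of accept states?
Complement accept states = All states \ Original accept states
= {A, B, C} \ {A, C}
{B}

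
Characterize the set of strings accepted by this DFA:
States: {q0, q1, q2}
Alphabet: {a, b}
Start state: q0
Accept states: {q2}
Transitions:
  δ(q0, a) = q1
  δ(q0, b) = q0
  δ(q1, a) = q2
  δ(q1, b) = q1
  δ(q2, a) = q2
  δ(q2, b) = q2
Testing a few strings:
  'b' → reject
  'bbbb' → reject
  'ab' → reject
  'aa' → accept
State roles: q0=zero a's seen; q1=one a seen; q2=≥ two a's seen
All strings over {a,b} containing at least two a's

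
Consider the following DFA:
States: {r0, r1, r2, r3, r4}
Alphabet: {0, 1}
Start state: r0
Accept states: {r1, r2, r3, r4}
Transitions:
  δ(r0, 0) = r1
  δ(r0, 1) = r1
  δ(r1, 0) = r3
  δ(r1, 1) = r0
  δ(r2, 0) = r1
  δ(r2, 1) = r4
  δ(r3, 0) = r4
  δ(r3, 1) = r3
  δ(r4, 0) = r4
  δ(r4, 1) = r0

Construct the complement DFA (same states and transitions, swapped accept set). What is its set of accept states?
Complement accept states = All states \ Original accept states
= {r0, r1, r2, r3, r4} \ {r1, r2, r3, r4}
{r0}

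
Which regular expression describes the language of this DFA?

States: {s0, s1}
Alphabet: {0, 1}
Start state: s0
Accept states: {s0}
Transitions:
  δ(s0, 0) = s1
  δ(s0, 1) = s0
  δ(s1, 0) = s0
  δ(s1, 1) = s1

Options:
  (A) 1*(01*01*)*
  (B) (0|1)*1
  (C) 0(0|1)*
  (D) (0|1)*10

Check each option against the DFA on short strings; one disagreement eliminates an option:
  (A) 1*(01*01*)*: agrees with the DFA on every string of length ≤ 6
  (B) (0|1)*1: on ε the DFA stays in s0 and accepts (s0 ∈ Accept), but the regex does not match it → eliminate
  (C) 0(0|1)*: on ε the DFA stays in s0 and accepts (s0 ∈ Accept), but the regex does not match it → eliminate
  (D) (0|1)*10: on ε the DFA stays in s0 and accepts (s0 ∈ Accept), but the regex does not match it → eliminate
Only (A) is consistent with the DFA.
(A) 1*(01*01*)*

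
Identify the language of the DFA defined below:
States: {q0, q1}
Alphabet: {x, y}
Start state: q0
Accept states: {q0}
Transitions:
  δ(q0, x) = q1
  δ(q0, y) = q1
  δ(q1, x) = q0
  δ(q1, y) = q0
Testing a few strings:
  'yy' → accept
  'yyx' → reject
  'y' → reject
  'x' → reject
State roles: q0=even length so far; q1=odd length so far
All strings over {x,y} of even length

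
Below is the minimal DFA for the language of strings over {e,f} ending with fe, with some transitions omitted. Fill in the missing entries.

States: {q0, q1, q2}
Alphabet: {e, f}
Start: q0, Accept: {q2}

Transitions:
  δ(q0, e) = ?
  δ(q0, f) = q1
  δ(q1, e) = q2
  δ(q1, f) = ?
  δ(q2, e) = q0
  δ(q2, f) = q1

From the language and accept set, identify what each state tracks — q0: no suffix match; q1: one trailing f; q2: suffix is fe.
Each missing δ(q, a) is the state matching the new tracked value after reading a.
δ(q0, e) = q0; δ(q1, f) = q1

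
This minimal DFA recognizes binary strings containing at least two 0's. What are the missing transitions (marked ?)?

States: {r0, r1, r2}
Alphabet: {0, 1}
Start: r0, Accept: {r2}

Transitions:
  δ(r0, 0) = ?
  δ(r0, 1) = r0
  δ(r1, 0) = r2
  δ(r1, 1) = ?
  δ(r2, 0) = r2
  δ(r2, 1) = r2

From the language and accept set, identify what each state tracks — r0: zero 0's seen; r1: one 0 seen; r2: ≥ two 0's seen.
Each missing δ(q, a) is the state matching the new tracked value after reading a.
δ(r0, 0) = r1; δ(r1, 1) = r1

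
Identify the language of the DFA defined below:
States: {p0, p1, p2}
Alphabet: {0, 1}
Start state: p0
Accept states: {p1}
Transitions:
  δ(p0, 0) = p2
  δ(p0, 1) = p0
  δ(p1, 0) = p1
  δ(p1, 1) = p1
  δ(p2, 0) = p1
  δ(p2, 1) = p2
Testing a few strings:
  '1' → reject
  '110' → reject
  '1110' → reject
  '0011' → accept
State roles: p0=zero 0's seen; p1=≥ two 0's seen; p2=one 0 seen
All binary strings containing at least two 0's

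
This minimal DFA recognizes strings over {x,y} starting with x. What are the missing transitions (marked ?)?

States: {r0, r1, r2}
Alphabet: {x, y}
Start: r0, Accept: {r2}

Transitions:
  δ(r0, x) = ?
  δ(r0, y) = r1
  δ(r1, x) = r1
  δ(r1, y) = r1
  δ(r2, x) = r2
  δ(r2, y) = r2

From the language and accept set, identify what each state tracks — r0: no input read; r1: started with y (dead); r2: started with x.
Each missing δ(q, a) is the state matching the new tracked value after reading a.
δ(r0, x) = r2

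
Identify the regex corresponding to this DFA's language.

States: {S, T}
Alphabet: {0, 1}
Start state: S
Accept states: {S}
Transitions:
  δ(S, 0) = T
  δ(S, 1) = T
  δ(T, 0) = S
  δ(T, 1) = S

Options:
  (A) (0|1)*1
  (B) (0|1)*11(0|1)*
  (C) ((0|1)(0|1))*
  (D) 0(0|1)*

Check each option against the DFA on short strings; one disagreement eliminates an option:
  (A) (0|1)*1: on ε the DFA stays in S and accepts (S ∈ Accept), but the regex does not match it → eliminate
  (B) (0|1)*11(0|1)*: on ε the DFA stays in S and accepts (S ∈ Accept), but the regex does not match it → eliminate
  (C) ((0|1)(0|1))*: agrees with the DFA on every string of length ≤ 6
  (D) 0(0|1)*: on ε the DFA stays in S and accepts (S ∈ Accept), but the regex does not match it → eliminate
Only (C) is consistent with the DFA.
(C) ((0|1)(0|1))*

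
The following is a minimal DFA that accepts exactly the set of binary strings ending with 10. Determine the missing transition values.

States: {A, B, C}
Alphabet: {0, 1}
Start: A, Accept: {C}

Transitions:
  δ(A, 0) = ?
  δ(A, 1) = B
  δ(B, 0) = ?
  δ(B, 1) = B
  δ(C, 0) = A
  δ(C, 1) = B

From the language and accept set, identify what each state tracks — A: no suffix match; B: one trailing 1; C: suffix is 10.
Each missing δ(q, a) is the state matching the new tracked value after reading a.
δ(A, 0) = A; δ(B, 0) = C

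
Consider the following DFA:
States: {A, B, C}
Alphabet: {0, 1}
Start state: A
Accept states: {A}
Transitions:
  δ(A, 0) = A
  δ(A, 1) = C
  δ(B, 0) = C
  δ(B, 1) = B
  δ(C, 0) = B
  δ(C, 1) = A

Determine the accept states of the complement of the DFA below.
Complement accept states = All states \ Original accept states
= {A, B, C} \ {A}
{B, C}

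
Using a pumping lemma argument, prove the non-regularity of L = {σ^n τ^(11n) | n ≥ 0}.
Assume L is regular with pumping length p. Idea: pumping the σ-block breaks the 1:11 ratio.
Choose s = σ^p τ^(11p) (length 12p ≥ p). By the pumping lemma, s = xyz with |xy| ≤ p, |y| > 0, so y = σ^k with k ≥ 1. Then xy²z = σ^(p+k) τ^(11p). For this to be in L we would need 11p = 11(p+k), i.e. 11k = 0, contradicting k ≥ 1. So xy²z ∉ L.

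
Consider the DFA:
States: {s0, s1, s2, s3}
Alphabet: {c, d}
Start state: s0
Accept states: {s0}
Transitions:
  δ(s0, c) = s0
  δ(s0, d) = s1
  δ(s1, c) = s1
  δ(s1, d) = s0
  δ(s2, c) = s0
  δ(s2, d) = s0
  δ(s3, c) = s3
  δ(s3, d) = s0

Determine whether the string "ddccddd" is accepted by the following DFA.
Processing string "ddccddd":
  s0 --d--> s1
  s1 --d--> s0
  s0 --c--> s0
  s0 --c--> s0
  s0 --d--> s1
  s1 --d--> s0
  s0 --d--> s1
Final state: s1
Accept states: {s0}
No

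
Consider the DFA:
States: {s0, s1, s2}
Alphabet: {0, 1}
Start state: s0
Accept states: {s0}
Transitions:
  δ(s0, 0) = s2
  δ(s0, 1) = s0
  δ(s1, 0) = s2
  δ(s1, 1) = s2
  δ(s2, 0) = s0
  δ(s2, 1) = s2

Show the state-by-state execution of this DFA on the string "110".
read '1': s0 → s0
  read '1': s0 → s0
  read '0': s0 → s2
s0 -> s0 -> s0 -> s2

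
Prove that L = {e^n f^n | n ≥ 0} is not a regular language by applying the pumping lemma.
Assume L is regular with pumping length p. Idea: pumping the e-block changes the count balance.
Choose s = e^p f^p (length 2p ≥ p). By the pumping lemma, s = xyz with |xy| ≤ p, |y| > 0. So y = e^k for some k > 0 (since xy is entirely within the e's). Pumping gives xy²z = e^(p+k) f^p, which is not in L since p+k ≠ p.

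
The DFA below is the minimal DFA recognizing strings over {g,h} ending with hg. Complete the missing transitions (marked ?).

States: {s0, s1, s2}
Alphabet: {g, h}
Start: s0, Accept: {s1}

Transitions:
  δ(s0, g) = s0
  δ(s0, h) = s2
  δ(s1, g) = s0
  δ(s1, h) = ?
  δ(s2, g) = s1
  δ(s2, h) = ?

From the language and accept set, identify what each state tracks — s0: no suffix match; s1: suffix is hg; s2: one trailing h.
Each missing δ(q, a) is the state matching the new tracked value after reading a.
δ(s1, h) = s2; δ(s2, h) = s2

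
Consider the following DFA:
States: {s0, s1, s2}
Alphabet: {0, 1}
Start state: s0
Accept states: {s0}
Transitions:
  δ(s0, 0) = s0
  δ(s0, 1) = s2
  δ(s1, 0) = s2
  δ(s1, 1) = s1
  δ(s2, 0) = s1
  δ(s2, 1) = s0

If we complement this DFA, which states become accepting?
Complement accept states = All states \ Original accept states
= {s0, s1, s2} \ {s0}
{s1, s2}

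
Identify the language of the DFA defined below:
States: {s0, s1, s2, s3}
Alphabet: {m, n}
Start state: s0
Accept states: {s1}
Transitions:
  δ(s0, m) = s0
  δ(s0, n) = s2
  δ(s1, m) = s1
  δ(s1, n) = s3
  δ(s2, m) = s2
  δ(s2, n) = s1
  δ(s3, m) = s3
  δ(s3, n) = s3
Testing a few strings:
  'mnnm' → accept
  'n' → reject
  'nmnn' → reject
  'mnmn' → accept
State roles: s0=zero n's; s1=two n's; s2=one n; s3=≥ three n's (dead)
All strings over {m,n} containing exactly two n's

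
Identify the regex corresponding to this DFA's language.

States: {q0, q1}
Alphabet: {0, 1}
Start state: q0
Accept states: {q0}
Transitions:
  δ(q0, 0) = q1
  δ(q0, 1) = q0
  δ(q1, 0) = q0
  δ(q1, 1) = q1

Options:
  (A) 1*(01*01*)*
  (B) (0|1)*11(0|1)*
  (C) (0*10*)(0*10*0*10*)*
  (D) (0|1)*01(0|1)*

Check each option against the DFA on short strings; one disagreement eliminates an option:
  (A) 1*(01*01*)*: agrees with the DFA on every string of length ≤ 6
  (B) (0|1)*11(0|1)*: on ε the DFA stays in q0 and accepts (q0 ∈ Accept), but the regex does not match it → eliminate
  (C) (0*10*)(0*10*0*10*)*: on ε the DFA stays in q0 and accepts (q0 ∈ Accept), but the regex does not match it → eliminate
  (D) (0|1)*01(0|1)*: on ε the DFA stays in q0 and accepts (q0 ∈ Accept), but the regex does not match it → eliminate
Only (A) is consistent with the DFA.
(A) 1*(01*01*)*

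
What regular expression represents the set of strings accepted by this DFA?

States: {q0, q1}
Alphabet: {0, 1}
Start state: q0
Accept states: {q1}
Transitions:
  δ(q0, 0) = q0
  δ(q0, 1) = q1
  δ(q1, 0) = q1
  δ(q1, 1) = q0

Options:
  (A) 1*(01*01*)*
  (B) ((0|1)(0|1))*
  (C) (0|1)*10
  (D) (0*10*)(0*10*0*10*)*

Check each option against the DFA on short strings; one disagreement eliminates an option:
  (A) 1*(01*01*)*: on ε the DFA stays in q0 and rejects (q0 ∉ Accept), but the regex matches it → eliminate
  (B) ((0|1)(0|1))*: on ε the DFA stays in q0 and rejects (q0 ∉ Accept), but the regex matches it → eliminate
  (C) (0|1)*10: on '1' the DFA goes q0 → q1 and accepts (q1 ∈ Accept), but the regex does not match it → eliminate
  (D) (0*10*)(0*10*0*10*)*: agrees with the DFA on every string of length ≤ 6
Only (D) is consistent with the DFA.
(D) (0*10*)(0*10*0*10*)*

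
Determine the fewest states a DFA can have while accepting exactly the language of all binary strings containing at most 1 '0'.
By Myhill–Nerode, count the distinguishable equivalence classes: 3 classes — having seen 0, 1, or >1 copies of '0'; counts 0 through 1 are accepting and >1 is dead.
3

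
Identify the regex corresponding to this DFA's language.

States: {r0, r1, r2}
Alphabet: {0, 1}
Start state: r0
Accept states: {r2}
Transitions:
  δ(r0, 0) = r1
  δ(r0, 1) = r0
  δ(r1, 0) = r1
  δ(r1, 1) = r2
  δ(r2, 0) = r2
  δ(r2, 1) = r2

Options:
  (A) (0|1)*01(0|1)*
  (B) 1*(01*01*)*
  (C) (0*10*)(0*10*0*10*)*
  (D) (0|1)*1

Check each option against the DFA on short strings; one disagreement eliminates an option:
  (A) (0|1)*01(0|1)*: agrees with the DFA on every string of length ≤ 6
  (B) 1*(01*01*)*: on ε the DFA stays in r0 and rejects (r0 ∉ Accept), but the regex matches it → eliminate
  (C) (0*10*)(0*10*0*10*)*: on '1' the DFA goes r0 → r0 and rejects (r0 ∉ Accept), but the regex matches it → eliminate
  (D) (0|1)*1: on '1' the DFA goes r0 → r0 and rejects (r0 ∉ Accept), but the regex matches it → eliminate
Only (A) is consistent with the DFA.
(A) (0|1)*01(0|1)*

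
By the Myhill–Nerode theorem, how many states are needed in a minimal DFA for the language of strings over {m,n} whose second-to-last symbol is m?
By Myhill–Nerode, count the distinguishable equivalence classes: 2^2 = 4 classes — the DFA must remember the last 2 symbols read; every pair of distinct length-2 suffixes is distinguishable by some continuation.
4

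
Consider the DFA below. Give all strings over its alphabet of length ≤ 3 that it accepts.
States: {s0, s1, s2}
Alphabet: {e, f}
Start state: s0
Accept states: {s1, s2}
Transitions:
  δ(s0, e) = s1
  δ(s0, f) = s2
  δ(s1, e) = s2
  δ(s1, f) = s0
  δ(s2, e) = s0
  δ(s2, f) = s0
e, f, ee, efe, eff, fee, fef, ffe, fff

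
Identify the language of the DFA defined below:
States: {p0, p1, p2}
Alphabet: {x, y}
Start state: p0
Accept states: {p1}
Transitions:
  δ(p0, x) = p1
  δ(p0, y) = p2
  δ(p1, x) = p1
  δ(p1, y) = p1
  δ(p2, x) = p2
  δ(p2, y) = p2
Testing a few strings:
  'xy' → accept
  'x' → accept
  'yyx' → reject
  'xyx' → accept
State roles: p0=no input read; p1=started with x; p2=started with y (dead)
All strings over {x,y} starting with x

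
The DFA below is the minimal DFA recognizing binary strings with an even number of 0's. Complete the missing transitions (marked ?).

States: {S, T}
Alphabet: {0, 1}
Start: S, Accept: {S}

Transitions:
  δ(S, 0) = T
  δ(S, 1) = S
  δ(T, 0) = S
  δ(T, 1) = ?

From the language and accept set, identify what each state tracks — S: even number of 0's so far; T: odd number of 0's so far.
Each missing δ(q, a) is the state matching the new tracked value after reading a.
δ(T, 1) = T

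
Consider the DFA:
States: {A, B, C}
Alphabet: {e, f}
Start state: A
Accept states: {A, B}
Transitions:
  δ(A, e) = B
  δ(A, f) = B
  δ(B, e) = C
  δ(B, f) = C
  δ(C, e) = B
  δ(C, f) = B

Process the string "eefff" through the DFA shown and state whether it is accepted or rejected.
Processing string "eefff":
  A --e--> B
  B --e--> C
  C --f--> B
  B --f--> C
  C --f--> B
Final state: B
Accept states: {A, B}
Yes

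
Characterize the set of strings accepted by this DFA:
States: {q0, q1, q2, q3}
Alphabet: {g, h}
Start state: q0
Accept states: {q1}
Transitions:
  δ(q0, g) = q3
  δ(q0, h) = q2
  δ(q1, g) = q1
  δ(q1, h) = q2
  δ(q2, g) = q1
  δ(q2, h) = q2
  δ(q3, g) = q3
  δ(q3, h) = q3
Testing a few strings:
  'hg' → accept
  'gggg' → reject
  'h' → reject
  'ghgg' → reject
State roles: q0=no input read; q1=started with h, last symbol g; q2=started with h, last symbol h; q3=started with g (dead)
All strings over {g,h} that start with h and end with g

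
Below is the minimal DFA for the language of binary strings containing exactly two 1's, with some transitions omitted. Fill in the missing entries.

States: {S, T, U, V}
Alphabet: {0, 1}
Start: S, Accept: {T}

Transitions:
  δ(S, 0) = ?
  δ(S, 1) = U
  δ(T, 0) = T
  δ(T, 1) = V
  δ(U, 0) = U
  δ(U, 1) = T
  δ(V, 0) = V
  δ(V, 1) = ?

From the language and accept set, identify what each state tracks — S: zero 1's; T: two 1's; U: one 1; V: ≥ three 1's (dead).
Each missing δ(q, a) is the state matching the new tracked value after reading a.
δ(S, 0) = S; δ(V, 1) = V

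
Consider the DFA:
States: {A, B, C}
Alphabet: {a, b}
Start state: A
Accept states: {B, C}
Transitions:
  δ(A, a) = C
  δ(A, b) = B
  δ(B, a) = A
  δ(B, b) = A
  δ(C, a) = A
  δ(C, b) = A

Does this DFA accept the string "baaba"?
Processing string "baaba":
  A --b--> B
  B --a--> A
  A --a--> C
  C --b--> A
  A --a--> C
Final state: C
Accept states: {B, C}
Yes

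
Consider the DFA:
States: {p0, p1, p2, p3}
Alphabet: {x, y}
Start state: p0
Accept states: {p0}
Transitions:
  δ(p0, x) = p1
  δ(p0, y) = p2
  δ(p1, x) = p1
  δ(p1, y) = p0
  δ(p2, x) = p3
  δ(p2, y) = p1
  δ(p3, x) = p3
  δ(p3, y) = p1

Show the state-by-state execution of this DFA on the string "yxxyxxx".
read 'y': p0 → p2
  read 'x': p2 → p3
  read 'x': p3 → p3
  read 'y': p3 → p1
  read 'x': p1 → p1
  read 'x': p1 → p1
  read 'x': p1 → p1
p0 -> p2 -> p3 -> p3 -> p1 -> p1 -> p1 -> p1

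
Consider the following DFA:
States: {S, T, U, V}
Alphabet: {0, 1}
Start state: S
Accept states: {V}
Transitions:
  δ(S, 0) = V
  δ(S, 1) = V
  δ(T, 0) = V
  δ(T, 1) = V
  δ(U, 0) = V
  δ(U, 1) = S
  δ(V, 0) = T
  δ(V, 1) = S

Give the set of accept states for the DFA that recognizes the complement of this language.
Complement accept states = All states \ Original accept states
= {S, T, U, V} \ {V}
{S, T, U}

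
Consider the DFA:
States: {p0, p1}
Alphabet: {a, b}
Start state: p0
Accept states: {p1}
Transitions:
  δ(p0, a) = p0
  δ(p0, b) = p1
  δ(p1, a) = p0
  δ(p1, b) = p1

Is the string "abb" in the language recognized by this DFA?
Processing string "abb":
  p0 --a--> p0
  p0 --b--> p1
  p1 --b--> p1
Final state: p1
Accept states: {p1}
Yes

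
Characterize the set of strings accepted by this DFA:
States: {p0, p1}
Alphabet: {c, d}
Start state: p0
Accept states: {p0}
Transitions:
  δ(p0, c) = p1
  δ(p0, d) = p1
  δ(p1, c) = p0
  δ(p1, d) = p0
Testing a few strings:
  'dcc' → reject
  'd' → reject
  'c' → reject
  'cc' → accept
State roles: p0=even length so far; p1=odd length so far
All strings over {c,d} of even length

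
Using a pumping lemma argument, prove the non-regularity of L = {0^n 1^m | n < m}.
Assume L is regular with pumping length p. Idea: pumping up the 0-block makes the 0-count reach the 1-count.
Choose s = 0^p 1^(p+1) ∈ L. By the pumping lemma, s = xyz with |xy| ≤ p, |y| > 0, so y = 0^k with k ≥ 1. Then xy²z = 0^(p+k) 1^(p+1). Since p+k ≥ p+1, the number of 0's is no longer strictly less than the number of 1's, so xy²z ∉ L.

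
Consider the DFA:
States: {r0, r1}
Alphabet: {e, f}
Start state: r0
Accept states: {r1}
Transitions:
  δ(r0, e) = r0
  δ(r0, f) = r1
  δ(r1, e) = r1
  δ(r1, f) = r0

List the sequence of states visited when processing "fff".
read 'f': r0 → r1
  read 'f': r1 → r0
  read 'f': r0 → r1
r0 -> r1 -> r0 -> r1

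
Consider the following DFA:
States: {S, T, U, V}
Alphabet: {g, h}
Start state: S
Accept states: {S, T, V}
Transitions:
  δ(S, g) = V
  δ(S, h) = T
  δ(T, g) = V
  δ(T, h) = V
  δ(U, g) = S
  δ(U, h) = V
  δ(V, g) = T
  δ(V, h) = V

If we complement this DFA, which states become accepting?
Complement accept states = All states \ Original accept states
= {S, T, U, V} \ {S, T, V}
{U}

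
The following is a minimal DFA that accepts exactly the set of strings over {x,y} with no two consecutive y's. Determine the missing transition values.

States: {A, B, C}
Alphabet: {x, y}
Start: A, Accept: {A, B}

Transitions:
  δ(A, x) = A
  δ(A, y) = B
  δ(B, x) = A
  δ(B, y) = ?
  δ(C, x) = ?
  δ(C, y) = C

From the language and accept set, identify what each state tracks — A: last symbol not y (ok); B: last symbol y (ok); C: saw yy (dead).
Each missing δ(q, a) is the state matching the new tracked value after reading a.
δ(B, y) = C; δ(C, x) = C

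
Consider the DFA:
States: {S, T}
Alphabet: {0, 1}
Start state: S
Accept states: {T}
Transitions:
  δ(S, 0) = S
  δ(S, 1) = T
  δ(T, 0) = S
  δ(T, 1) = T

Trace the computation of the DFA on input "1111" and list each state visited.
read '1': S → T
  read '1': T → T
  read '1': T → T
  read '1': T → T
S -> T -> T -> T -> T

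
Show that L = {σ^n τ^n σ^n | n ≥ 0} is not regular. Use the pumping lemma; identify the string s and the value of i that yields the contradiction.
Assume L is regular with pumping length p. Idea: pumping the first σ-block unbalances it against the other two.
Choose s = σ^p τ^p σ^p ∈ L (|s| = 3p ≥ p). By the pumping lemma, s = xyz with |xy| ≤ p, |y| > 0, so y = σ^k with k ≥ 1, inside the first σ-block. Then xy²z = σ^(p+k) τ^p σ^p. The first block has length p+k ≠ p, so the three block lengths are no longer equal and xy²z ∉ L.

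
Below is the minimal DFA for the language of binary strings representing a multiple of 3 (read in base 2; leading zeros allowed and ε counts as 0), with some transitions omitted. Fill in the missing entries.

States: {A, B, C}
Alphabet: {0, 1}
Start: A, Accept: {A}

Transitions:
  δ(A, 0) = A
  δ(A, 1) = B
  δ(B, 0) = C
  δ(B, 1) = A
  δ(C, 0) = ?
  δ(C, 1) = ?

From the language and accept set, identify what each state tracks — A: value ≡ 0 (mod 3); B: value ≡ 1 (mod 3); C: value ≡ 2 (mod 3).
Each missing δ(q, a) is the state matching the new tracked value after reading a.
δ(C, 0) = B; δ(C, 1) = C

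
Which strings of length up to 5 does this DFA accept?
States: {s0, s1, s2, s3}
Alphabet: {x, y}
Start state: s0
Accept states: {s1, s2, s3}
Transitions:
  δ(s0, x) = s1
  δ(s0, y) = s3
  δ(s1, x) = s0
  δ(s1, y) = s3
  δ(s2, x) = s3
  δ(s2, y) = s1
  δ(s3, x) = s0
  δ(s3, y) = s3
x, y, xy, yy, xxx, xxy, xyy, yxx, yxy, yyy, xxxy, xxyy, xyxx, xyxy, xyyy, yxxy, yxyy, yyxx, yyxy, yyyy, xxxxx, xxxxy, xxxyy, xxyxx, xxyxy, xxyyy, xyxxy, xyxyy, xyyxx, xyyxy, xyyyy, yxxxx, yxxxy, yxxyy, yxyxx, yxyxy, yxyyy, yyxxy, yyxyy, yyyxx, yyyxy, yyyyy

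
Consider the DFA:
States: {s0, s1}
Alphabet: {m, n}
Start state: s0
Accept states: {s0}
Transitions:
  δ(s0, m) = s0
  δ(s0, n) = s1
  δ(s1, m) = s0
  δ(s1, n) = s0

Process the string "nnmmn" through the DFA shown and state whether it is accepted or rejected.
Processing string "nnmmn":
  s0 --n--> s1
  s1 --n--> s0
  s0 --m--> s0
  s0 --m--> s0
  s0 --n--> s1
Final state: s1
Accept states: {s0}
No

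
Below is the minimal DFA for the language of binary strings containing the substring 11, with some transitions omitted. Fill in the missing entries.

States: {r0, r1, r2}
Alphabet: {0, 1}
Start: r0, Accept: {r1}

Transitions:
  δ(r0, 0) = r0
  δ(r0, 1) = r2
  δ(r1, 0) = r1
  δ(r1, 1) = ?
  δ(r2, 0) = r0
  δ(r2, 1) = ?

From the language and accept set, identify what each state tracks — r0: no progress toward 11; r1: substring 11 seen; r2: one trailing 1.
Each missing δ(q, a) is the state matching the new tracked value after reading a.
δ(r1, 1) = r1; δ(r2, 1) = r1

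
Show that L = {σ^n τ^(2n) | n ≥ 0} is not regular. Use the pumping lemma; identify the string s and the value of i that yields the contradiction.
Assume L is regular with pumping length p. Idea: pumping the σ-block breaks the 1:2 ratio.
Choose s = σ^p τ^(2p) (length 3p ≥ p). By the pumping lemma, s = xyz with |xy| ≤ p, |y| > 0, so y = σ^k with k ≥ 1. Then xy²z = σ^(p+k) τ^(2p). For this to be in L we would need 2p = 2(p+k), i.e. 2k = 0, contradicting k ≥ 1. So xy²z ∉ L.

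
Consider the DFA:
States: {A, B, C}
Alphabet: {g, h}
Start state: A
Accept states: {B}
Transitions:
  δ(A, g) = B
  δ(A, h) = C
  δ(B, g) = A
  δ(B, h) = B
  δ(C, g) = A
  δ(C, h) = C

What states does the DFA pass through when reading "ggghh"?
read 'g': A → B
  read 'g': B → A
  read 'g': A → B
  read 'h': B → B
  read 'h': B → B
A -> B -> A -> B -> B -> B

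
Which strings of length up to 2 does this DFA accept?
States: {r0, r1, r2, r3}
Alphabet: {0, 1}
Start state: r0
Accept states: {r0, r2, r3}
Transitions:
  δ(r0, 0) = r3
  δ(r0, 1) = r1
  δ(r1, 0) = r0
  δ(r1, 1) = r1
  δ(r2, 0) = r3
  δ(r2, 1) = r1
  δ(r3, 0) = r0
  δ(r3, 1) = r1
ε, 0, 00, 10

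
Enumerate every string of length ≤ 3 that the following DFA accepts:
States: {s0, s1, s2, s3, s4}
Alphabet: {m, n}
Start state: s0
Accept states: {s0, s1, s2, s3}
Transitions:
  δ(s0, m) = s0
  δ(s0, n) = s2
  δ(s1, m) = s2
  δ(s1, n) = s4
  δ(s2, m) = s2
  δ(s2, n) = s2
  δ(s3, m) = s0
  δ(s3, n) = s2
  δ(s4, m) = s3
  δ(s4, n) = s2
ε, m, n, mm, mn, nm, nn, mmm, mmn, mnm, mnn, nmm, nmn, nnm, nnn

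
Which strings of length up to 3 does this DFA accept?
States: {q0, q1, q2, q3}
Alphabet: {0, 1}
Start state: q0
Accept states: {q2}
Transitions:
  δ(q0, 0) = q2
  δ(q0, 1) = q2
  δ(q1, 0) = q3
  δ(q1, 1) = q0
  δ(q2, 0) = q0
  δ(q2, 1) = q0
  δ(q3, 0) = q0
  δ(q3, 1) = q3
0, 1, 000, 001, 010, 011, 100, 101, 110, 111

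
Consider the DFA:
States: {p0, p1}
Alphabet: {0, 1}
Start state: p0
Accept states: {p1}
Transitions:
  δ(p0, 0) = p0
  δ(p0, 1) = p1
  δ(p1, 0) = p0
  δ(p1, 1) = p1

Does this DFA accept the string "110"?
Processing string "110":
  p0 --1--> p1
  p1 --1--> p1
  p1 --0--> p0
Final state: p0
Accept states: {p1}
No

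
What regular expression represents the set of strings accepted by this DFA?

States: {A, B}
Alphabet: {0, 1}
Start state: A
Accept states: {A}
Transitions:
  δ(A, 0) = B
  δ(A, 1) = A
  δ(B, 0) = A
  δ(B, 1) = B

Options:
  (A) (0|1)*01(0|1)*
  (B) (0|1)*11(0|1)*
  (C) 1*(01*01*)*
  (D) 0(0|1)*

Check each option against the DFA on short strings; one disagreement eliminates an option:
  (A) (0|1)*01(0|1)*: on ε the DFA stays in A and accepts (A ∈ Accept), but the regex does not match it → eliminate
  (B) (0|1)*11(0|1)*: on ε the DFA stays in A and accepts (A ∈ Accept), but the regex does not match it → eliminate
  (C) 1*(01*01*)*: agrees with the DFA on every string of length ≤ 6
  (D) 0(0|1)*: on ε the DFA stays in A and accepts (A ∈ Accept), but the regex does not match it → eliminate
Only (C) is consistent with the DFA.
(C) 1*(01*01*)*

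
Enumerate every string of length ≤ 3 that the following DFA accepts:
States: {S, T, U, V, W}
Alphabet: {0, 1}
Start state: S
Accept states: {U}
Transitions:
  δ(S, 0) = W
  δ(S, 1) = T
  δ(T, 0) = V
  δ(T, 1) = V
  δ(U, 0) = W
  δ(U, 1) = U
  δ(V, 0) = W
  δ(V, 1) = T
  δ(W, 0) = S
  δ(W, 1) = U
01, 011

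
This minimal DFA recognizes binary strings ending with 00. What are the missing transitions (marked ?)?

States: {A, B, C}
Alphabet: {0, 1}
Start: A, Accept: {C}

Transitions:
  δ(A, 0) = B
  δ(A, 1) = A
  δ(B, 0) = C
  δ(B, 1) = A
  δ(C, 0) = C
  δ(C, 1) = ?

From the language and accept set, identify what each state tracks — A: last symbol not 0; B: one trailing 0; C: two trailing 0's.
Each missing δ(q, a) is the state matching the new tracked value after reading a.
δ(C, 1) = A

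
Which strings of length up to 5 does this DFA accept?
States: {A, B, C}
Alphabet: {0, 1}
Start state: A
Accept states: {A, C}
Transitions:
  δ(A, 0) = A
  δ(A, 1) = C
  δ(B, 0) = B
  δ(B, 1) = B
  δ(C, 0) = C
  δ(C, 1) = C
ε, 0, 1, 00, 01, 10, 11, 000, 001, 010, 011, 100, 101, 110, 111, 0000, 0001, 0010, 0011, 0100, 0101, 0110, 0111, 1000, 1001, 1010, 1011, 1100, 1101, 1110, 1111, 00000, 00001, 00010, 00011, 00100, 00101, 00110, 00111, 01000, 01001, 01010, 01011, 01100, 01101, 01110, 01111, 10000, 10001, 10010, 10011, 10100, 10101, 10110, 10111, 11000, 11001, 11010, 11011, 11100, 11101, 11110, 11111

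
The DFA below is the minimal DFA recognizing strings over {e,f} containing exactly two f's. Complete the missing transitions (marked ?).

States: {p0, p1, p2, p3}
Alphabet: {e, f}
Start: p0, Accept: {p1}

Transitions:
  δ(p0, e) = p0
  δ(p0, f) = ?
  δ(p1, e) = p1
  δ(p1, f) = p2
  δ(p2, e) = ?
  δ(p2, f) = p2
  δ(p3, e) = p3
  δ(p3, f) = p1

From the language and accept set, identify what each state tracks — p0: zero f's; p1: two f's; p2: ≥ three f's (dead); p3: one f.
Each missing δ(q, a) is the state matching the new tracked value after reading a.
δ(p0, f) = p3; δ(p2, e) = p2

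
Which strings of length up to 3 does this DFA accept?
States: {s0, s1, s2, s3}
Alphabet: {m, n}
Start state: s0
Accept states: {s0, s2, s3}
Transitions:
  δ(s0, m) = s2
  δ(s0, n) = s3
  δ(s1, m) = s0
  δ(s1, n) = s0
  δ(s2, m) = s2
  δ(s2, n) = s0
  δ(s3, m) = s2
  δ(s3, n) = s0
ε, m, n, mm, mn, nm, nn, mmm, mmn, mnm, mnn, nmm, nmn, nnm, nnn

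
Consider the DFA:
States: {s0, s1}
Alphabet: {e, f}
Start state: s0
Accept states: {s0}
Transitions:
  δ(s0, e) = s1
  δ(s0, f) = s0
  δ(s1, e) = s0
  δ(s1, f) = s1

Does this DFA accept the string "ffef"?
Processing string "ffef":
  s0 --f--> s0
  s0 --f--> s0
  s0 --e--> s1
  s1 --f--> s1
Final state: s1
Accept states: {s0}
No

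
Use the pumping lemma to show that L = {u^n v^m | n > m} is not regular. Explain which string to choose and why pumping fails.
Assume L is regular with pumping length p. Idea: pumping down the u-block drops the u-count to at most the v-count.
Choose s = u^(p+1) v^p ∈ L (|s| = 2p+1 ≥ p). By the pumping lemma, s = xyz with |xy| ≤ p, |y| > 0, so y = u^k with k ≥ 1. Take i = 0: xz = u^(p+1−k) v^p. Since k ≥ 1, p+1−k ≤ p, so the number of u's is no longer strictly greater than the number of v's, hence xz ∉ L.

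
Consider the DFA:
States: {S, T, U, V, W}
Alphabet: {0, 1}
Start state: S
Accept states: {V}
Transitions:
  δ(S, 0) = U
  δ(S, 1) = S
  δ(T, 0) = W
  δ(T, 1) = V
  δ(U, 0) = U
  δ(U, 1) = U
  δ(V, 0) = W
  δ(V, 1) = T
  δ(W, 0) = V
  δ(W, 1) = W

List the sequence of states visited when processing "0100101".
read '0': S → U
  read '1': U → U
  read '0': U → U
  read '0': U → U
  read '1': U → U
  read '0': U → U
  read '1': U → U
S -> U -> U -> U -> U -> U -> U -> U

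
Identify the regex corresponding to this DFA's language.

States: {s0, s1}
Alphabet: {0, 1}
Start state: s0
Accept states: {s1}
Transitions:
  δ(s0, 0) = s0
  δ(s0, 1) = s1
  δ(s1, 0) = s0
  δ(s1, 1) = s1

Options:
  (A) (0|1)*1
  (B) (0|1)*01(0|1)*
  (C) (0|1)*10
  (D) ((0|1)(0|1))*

Check each option against the DFA on short strings; one disagreement eliminates an option:
  (A) (0|1)*1: agrees with the DFA on every string of length ≤ 6
  (B) (0|1)*01(0|1)*: on '1' the DFA goes s0 → s1 and accepts (s1 ∈ Accept), but the regex does not match it → eliminate
  (C) (0|1)*10: on '1' the DFA goes s0 → s1 and accepts (s1 ∈ Accept), but the regex does not match it → eliminate
  (D) ((0|1)(0|1))*: on ε the DFA stays in s0 and rejects (s0 ∉ Accept), but the regex matches it → eliminate
Only (A) is consistent with the DFA.
(A) (0|1)*1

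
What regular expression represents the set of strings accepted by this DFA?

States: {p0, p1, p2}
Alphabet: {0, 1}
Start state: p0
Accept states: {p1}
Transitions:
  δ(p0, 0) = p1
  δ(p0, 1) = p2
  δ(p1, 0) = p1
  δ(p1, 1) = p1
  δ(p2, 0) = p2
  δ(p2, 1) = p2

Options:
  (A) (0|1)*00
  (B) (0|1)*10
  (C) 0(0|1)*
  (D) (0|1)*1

Check each option against the DFA on short strings; one disagreement eliminates an option:
  (A) (0|1)*00: on '0' the DFA goes p0 → p1 and accepts (p1 ∈ Accept), but the regex does not match it → eliminate
  (B) (0|1)*10: on '0' the DFA goes p0 → p1 and accepts (p1 ∈ Accept), but the regex does not match it → eliminate
  (C) 0(0|1)*: agrees with the DFA on every string of length ≤ 6
  (D) (0|1)*1: on '0' the DFA goes p0 → p1 and accepts (p1 ∈ Accept), but the regex does not match it → eliminate
Only (C) is consistent with the DFA.
(C) 0(0|1)*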